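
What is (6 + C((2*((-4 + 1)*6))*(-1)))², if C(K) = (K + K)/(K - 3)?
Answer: 8100/121 ≈ 66.942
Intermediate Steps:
C(K) = 2*K/(-3 + K) (C(K) = (2*K)/(-3 + K) = 2*K/(-3 + K))
(6 + C((2*((-4 + 1)*6))*(-1)))² = (6 + 2*((2*((-4 + 1)*6))*(-1))/(-3 + (2*((-4 + 1)*6))*(-1)))² = (6 + 2*((2*(-3*6))*(-1))/(-3 + (2*(-3*6))*(-1)))² = (6 + 2*((2*(-18))*(-1))/(-3 + (2*(-18))*(-1)))² = (6 + 2*(-36*(-1))/(-3 - 36*(-1)))² = (6 + 2*36/(-3 + 36))² = (6 + 2*36/33)² = (6 + 2*36*(1/33))² = (6 + 24/11)² = (90/11)² = 8100/121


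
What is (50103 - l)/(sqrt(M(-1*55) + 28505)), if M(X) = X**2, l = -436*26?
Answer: 61439*sqrt(31530)/31530 ≈ 346.00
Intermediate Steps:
l = -11336
(50103 - l)/(sqrt(M(-1*55) + 28505)) = (50103 - 1*(-11336))/(sqrt((-1*55)**2 + 28505)) = (50103 + 11336)/(sqrt((-55)**2 + 28505)) = 61439/(sqrt(3025 + 28505)) = 61439/(sqrt(31530)) = 61439*(sqrt(31530)/31530) = 61439*sqrt(31530)/31530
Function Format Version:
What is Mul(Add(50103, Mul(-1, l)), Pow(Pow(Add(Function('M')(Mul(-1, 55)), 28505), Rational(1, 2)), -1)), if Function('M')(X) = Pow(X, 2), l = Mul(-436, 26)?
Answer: Mul(Rational(61439, 31530), Pow(31530, Rational(1, 2))) ≈ 346.00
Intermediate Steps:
l = -11336
Mul(Add(50103, Mul(-1, l)), Pow(Pow(Add(Function('M')(Mul(-1, 55)), 28505), Rational(1, 2)), -1)) = Mul(Add(50103, Mul(-1, -11336)), Pow(Pow(Add(Pow(Mul(-1, 55), 2), 28505), Rational(1, 2)), -1)) = Mul(Add(50103, 11336), Pow(Pow(Add(Pow(-55, 2), 28505), Rational(1, 2)), -1)) = Mul(61439, Pow(Pow(Add(3025, 28505), Rational(1, 2)), -1)) = Mul(61439, Pow(Pow(31530, Rational(1, 2)), -1)) = Mul(61439, Mul(Rational(1, 31530), Pow(31530, Rational(1, 2)))) = Mul(Rational(61439, 31530), Pow(31530, Rational(1, 2)))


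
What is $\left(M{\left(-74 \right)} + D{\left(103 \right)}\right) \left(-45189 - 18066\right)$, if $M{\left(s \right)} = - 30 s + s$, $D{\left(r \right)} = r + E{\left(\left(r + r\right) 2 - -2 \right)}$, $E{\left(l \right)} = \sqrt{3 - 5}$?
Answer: $-142260495 - 63255 i \sqrt{2} \approx -1.4226 \cdot 10^{8} - 89456.0 i$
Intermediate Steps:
$E{\left(l \right)} = i \sqrt{2}$ ($E{\left(l \right)} = \sqrt{-2} = i \sqrt{2}$)
$D{\left(r \right)} = r + i \sqrt{2}$
$M{\left(s \right)} = - 29 s$
$\left(M{\left(-74 \right)} + D{\left(103 \right)}\right) \left(-45189 - 18066\right) = \left(\left(-29\right) \left(-74\right) + \left(103 + i \sqrt{2}\right)\right) \left(-45189 - 18066\right) = \left(2146 + \left(103 + i \sqrt{2}\right)\right) \left(-63255\right) = \left(2249 + i \sqrt{2}\right) \left(-63255\right) = -142260495 - 63255 i \sqrt{2}$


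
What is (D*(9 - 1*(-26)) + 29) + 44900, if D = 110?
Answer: 48779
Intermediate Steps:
(D*(9 - 1*(-26)) + 29) + 44900 = (110*(9 - 1*(-26)) + 29) + 44900 = (110*(9 + 26) + 29) + 44900 = (110*35 + 29) + 44900 = (3850 + 29) + 44900 = 3879 + 44900 = 48779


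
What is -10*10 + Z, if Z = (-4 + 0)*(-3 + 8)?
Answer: -120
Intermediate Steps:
Z = -20 (Z = -4*5 = -20)
-10*10 + Z = -10*10 - 20 = -100 - 20 = -120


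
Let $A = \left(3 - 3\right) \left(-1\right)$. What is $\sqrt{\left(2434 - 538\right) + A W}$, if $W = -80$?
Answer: $2 \sqrt{474} \approx 43.543$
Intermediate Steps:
$A = 0$ ($A = 0 \left(-1\right) = 0$)
$\sqrt{\left(2434 - 538\right) + A W} = \sqrt{\left(2434 - 538\right) + 0 \left(-80\right)} = \sqrt{1896 + 0} = \sqrt{1896} = 2 \sqrt{474}$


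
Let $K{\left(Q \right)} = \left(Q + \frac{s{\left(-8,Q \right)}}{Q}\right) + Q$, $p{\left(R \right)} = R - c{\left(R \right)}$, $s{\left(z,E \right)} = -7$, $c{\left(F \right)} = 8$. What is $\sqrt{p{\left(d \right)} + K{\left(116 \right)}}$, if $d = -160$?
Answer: $\frac{\sqrt{215093}}{58} \approx 7.9962$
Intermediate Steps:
$p{\left(R \right)} = -8 + R$ ($p{\left(R \right)} = R - 8 = -8 + R$)
$K{\left(Q \right)} = - \frac{7}{Q} + 2 Q$ ($K{\left(Q \right)} = \left(Q - \frac{7}{Q}\right) + Q = - \frac{7}{Q} + 2 Q$)
$\sqrt{p{\left(d \right)} + K{\left(116 \right)}} = \sqrt{\left(-8 - 160\right) + \left(- \frac{7}{116} + 2 \cdot 116\right)} = \sqrt{-168 + \left(\left(-7\right) \frac{1}{116} + 232\right)} = \sqrt{-168 + \left(- \frac{7}{116} + 232\right)} = \sqrt{-168 + \frac{26905}{116}} = \sqrt{\frac{7417}{116}} = \frac{\sqrt{215093}}{58}$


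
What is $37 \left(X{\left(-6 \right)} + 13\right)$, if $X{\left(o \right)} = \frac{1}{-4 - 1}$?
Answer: $\frac{2368}{5} \approx 473.6$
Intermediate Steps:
$X{\left(o \right)} = - \frac{1}{5}$ ($X{\left(o \right)} = \frac{1}{-5} = - \frac{1}{5}$)
$37 \left(X{\left(-6 \right)} + 13\right) = 37 \left(- \frac{1}{5} + 13\right) = 37 \cdot \frac{64}{5} = \frac{2368}{5}$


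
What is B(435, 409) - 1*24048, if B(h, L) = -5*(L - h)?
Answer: -23918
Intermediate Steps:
B(h, L) = -5*L + 5*h
B(435, 409) - 1*24048 = (-5*409 + 5*435) - 1*24048 = (-2045 + 2175) - 24048 = 130 - 24048 = -23918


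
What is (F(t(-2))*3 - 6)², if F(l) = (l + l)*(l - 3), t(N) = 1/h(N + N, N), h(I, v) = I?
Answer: 81/64 ≈ 1.2656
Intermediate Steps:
t(N) = 1/(2*N) (t(N) = 1/(N + N) = 1/(2*N))
F(l) = 2*l*(-3 + l) (F(l) = (2*l)*(-3 + l) = 2*l*(-3 + l))
(F(t(-2))*3 - 6)² = ((2*((½)/(-2))*(-3 + (½)/(-2)))*3 - 6)² = ((2*((½)*(-½))*(-3 + (½)*(-½)))*3 - 6)² = ((2*(-¼)*(-3 - ¼))*3 - 6)² = ((2*(-¼)*(-13/4))*3 - 6)² = ((13/8)*3 - 6)² = (39/8 - 6)² = (-9/8)² = 81/64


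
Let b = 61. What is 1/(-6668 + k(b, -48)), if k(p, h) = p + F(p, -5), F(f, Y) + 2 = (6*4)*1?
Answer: -1/6585 ≈ -0.00015186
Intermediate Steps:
F(f, Y) = 22 (F(f, Y) = -2 + (6*4)*1 = -2 + 24*1 = -2 + 24 = 22)
k(p, h) = 22 + p (k(p, h) = p + 22 = 22 + p)
1/(-6668 + k(b, -48)) = 1/(-6668 + (22 + 61)) = 1/(-6668 + 83) = 1/(-6585) = -1/6585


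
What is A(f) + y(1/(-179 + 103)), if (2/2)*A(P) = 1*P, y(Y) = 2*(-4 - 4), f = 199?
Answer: 183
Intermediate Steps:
y(Y) = -16 (y(Y) = 2*(-8) = -16)
A(P) = P (A(P) = 1*P = P)
A(f) + y(1/(-179 + 103)) = 199 - 16 = 183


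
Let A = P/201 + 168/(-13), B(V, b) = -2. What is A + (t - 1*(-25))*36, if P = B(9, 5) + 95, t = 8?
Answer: 1023895/871 ≈ 1175.5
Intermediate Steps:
P = 93 (P = -2 + 95 = 93)
A = -10853/871 (A = 93/201 + 168/(-13) = 93*(1/201) + 168*(-1/13) = 31/67 - 168/13 = -10853/871 ≈ -12.460)
A + (t - 1*(-25))*36 = -10853/871 + (8 - 1*(-25))*36 = -10853/871 + (8 + 25)*36 = -10853/871 + 33*36 = -10853/871 + 1188 = 1023895/871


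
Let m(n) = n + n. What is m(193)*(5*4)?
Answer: 7720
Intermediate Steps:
m(n) = 2*n
m(193)*(5*4) = (2*193)*(5*4) = 386*20 = 7720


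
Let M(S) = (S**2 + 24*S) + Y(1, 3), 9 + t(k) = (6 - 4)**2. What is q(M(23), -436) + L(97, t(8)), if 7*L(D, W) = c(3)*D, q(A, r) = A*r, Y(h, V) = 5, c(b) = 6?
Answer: -3313890/7 ≈ -4.7341e+5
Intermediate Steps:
t(k) = -5 (t(k) = -9 + (6 - 4)**2 = -9 + 2**2 = -9 + 4 = -5)
M(S) = 5 + S**2 + 24*S (M(S) = (S**2 + 24*S) + 5 = 5 + S**2 + 24*S)
L(D, W) = 6*D/7 (L(D, W) = (6*D)/7 = 6*D/7)
q(M(23), -436) + L(97, t(8)) = (5 + 23**2 + 24*23)*(-436) + (6/7)*97 = (5 + 529 + 552)*(-436) + 582/7 = 1086*(-436) + 582/7 = -473496 + 582/7 = -3313890/7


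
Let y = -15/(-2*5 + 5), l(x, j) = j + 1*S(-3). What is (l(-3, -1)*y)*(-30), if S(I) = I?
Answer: 360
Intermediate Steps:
l(x, j) = -3 + j (l(x, j) = j + 1*(-3) = j - 3 = -3 + j)
y = 3 (y = -15/(-10 + 5) = -15/(-5) = -15*(-⅕) = 3)
(l(-3, -1)*y)*(-30) = ((-3 - 1)*3)*(-30) = -4*3*(-30) = -12*(-30) = 360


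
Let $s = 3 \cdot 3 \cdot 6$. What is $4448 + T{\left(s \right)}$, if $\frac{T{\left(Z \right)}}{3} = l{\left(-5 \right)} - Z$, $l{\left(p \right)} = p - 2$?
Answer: $4265$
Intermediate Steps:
$l{\left(p \right)} = -2 + p$
$s = 54$ ($s = 9 \cdot 6 = 54$)
$T{\left(Z \right)} = -21 - 3 Z$ ($T{\left(Z \right)} = 3 \left(\left(-2 - 5\right) - Z\right) = 3 \left(-7 - Z\right) = -21 - 3 Z$)
$4448 + T{\left(s \right)} = 4448 - 183 = 4265$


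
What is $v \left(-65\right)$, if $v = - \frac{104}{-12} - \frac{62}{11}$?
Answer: $- \frac{6500}{33} \approx -196.97$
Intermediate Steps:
$v = \frac{100}{33}$ ($v = \left(-104\right) \left(- \frac{1}{12}\right) - \frac{62}{11} = \frac{26}{3} - \frac{62}{11} = \frac{100}{33} \approx 3.0303$)
$v \left(-65\right) = \frac{100}{33} \left(-65\right) = - \frac{6500}{33}$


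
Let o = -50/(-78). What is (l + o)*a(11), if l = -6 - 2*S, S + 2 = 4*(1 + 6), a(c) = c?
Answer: -24607/39 ≈ -630.95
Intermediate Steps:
S = 26 (S = -2 + 4*(1 + 6) = -2 + 4*7 = -2 + 28 = 26)
l = -58 (l = -6 - 2*26 = -6 - 52 = -58)
o = 25/39 (o = -50*(-1/78) = 25/39 ≈ 0.64103)
(l + o)*a(11) = (-58 + 25/39)*11 = -2237/39*11 = -24607/39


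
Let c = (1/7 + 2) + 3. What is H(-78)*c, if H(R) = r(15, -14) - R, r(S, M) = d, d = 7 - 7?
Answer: 2808/7 ≈ 401.14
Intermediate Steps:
c = 36/7 (c = (⅐ + 2) + 3 = 15/7 + 3 = 36/7 ≈ 5.1429)
d = 0
r(S, M) = 0
H(R) = -R (H(R) = 0 - R = -R)
H(-78)*c = -1*(-78)*(36/7) = 78*(36/7) = 2808/7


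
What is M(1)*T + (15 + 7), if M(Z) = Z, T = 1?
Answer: 23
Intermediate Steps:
M(1)*T + (15 + 7) = 1*1 + (15 + 7) = 1 + 22 = 23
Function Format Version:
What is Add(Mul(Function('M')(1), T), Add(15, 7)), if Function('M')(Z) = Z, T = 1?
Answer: 23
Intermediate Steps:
Add(Mul(Function('M')(1), T), Add(15, 7)) = Add(Mul(1, 1), Add(15, 7)) = Add(1, 22) = 23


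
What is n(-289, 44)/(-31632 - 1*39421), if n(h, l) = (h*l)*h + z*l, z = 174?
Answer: -3682580/71053 ≈ -51.829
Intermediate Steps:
n(h, l) = 174*l + l*h**2 (n(h, l) = (h*l)*h + 174*l = l*h**2 + 174*l = 174*l + l*h**2)
n(-289, 44)/(-31632 - 1*39421) = (44*(174 + (-289)**2))/(-31632 - 1*39421) = (44*(174 + 83521))/(-31632 - 39421) = (44*83695)/(-71053) = 3682580*(-1/71053) = -3682580/71053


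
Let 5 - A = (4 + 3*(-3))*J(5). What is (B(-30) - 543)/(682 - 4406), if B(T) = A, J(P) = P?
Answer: 27/196 ≈ 0.13776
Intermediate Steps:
A = 30 (A = 5 - (4 + 3*(-3))*5 = 5 - (4 - 9)*5 = 5 - (-5)*5 = 5 - 1*(-25) = 5 + 25 = 30)
B(T) = 30
(B(-30) - 543)/(682 - 4406) = (30 - 543)/(682 - 4406) = -513/(-3724) = -513*(-1/3724) = 27/196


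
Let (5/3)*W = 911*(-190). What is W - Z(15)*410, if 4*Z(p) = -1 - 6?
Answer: -206273/2 ≈ -1.0314e+5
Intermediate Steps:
Z(p) = -7/4 (Z(p) = (-1 - 6)/4 = (¼)*(-7) = -7/4)
W = -103854 (W = 3*(911*(-190))/5 = (⅗)*(-173090) = -103854)
W - Z(15)*410 = -103854 - (-7)*410/4 = -103854 - 1*(-1435/2) = -103854 + 1435/2 = -206273/2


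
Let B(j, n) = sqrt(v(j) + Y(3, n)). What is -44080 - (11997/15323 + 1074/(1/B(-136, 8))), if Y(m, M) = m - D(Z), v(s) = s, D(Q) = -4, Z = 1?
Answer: -675449837/15323 - 1074*I*sqrt(129) ≈ -44081.0 - 12198.0*I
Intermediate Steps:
Y(m, M) = 4 + m (Y(m, M) = m - 1*(-4) = m + 4 = 4 + m)
B(j, n) = sqrt(7 + j) (B(j, n) = sqrt(j + (4 + 3)) = sqrt(j + 7) = sqrt(7 + j))
-44080 - (11997/15323 + 1074/(1/B(-136, 8))) = -44080 - (11997/15323 + 1074/(1/(sqrt(7 - 136)))) = -44080 - (11997*(1/15323) + 1074/(1/(sqrt(-129)))) = -44080 - (11997/15323 + 1074/(1/(I*sqrt(129)))) = -44080 - (11997/15323 + 1074/((-I*sqrt(129)/129))) = -44080 - (11997/15323 + 1074*(I*sqrt(129))) = -44080 - (11997/15323 + 1074*I*sqrt(129)) = -44080 + (-11997/15323 - 1074*I*sqrt(129)) = -675449837/15323 - 1074*I*sqrt(129)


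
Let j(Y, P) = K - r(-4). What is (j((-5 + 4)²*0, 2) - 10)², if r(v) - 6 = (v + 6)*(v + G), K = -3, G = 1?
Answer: 169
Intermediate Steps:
r(v) = 6 + (1 + v)*(6 + v) (r(v) = 6 + (v + 6)*(v + 1) = 6 + (6 + v)*(1 + v) = 6 + (1 + v)*(6 + v))
j(Y, P) = -3 (j(Y, P) = -3 - (12 + (-4)² + 7*(-4)) = -3 - (12 + 16 - 28) = -3 - 1*0 = -3 + 0 = -3)
(j((-5 + 4)²*0, 2) - 10)² = (-3 - 10)² = (-13)² = 169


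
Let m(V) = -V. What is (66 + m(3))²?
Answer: 3969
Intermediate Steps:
(66 + m(3))² = (66 - 1*3)² = (66 - 3)² = 63² = 3969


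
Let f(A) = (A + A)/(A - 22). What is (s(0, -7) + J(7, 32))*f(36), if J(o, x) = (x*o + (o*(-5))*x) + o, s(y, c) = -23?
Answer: -32832/7 ≈ -4690.3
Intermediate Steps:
J(o, x) = o - 4*o*x (J(o, x) = (o*x + (-5*o)*x) + o = (o*x - 5*o*x) + o = -4*o*x + o = o - 4*o*x)
f(A) = 2*A/(-22 + A) (f(A) = (2*A)/(-22 + A) = 2*A/(-22 + A))
(s(0, -7) + J(7, 32))*f(36) = (-23 + 7*(1 - 4*32))*(2*36/(-22 + 36)) = (-23 + 7*(1 - 128))*(2*36/14) = (-23 + 7*(-127))*(2*36*(1/14)) = (-23 - 889)*(36/7) = -912*36/7 = -32832/7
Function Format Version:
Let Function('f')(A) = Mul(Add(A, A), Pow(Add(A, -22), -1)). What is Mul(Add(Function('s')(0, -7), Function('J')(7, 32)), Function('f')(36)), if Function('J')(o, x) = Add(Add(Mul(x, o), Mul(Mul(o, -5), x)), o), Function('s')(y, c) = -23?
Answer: Rational(-32832, 7) ≈ -4690.3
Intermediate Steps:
Function('J')(o, x) = Add(o, Mul(-4, o, x)) (Function('J')(o, x) = Add(Add(Mul(o, x), Mul(Mul(-5, o), x)), o) = Add(Add(Mul(o, x), Mul(-5, o, x)), o) = Add(Mul(-4, o, x), o) = Add(o, Mul(-4, o, x)))
Function('f')(A) = Mul(2, A, Pow(Add(-22, A), -1)) (Function('f')(A) = Mul(Mul(2, A), Pow(Add(-22, A), -1)) = Mul(2, A, Pow(Add(-22, A), -1)))
Mul(Add(Function('s')(0, -7), Function('J')(7, 32)), Function('f')(36)) = Mul(Add(-23, Mul(7, Add(1, Mul(-4, 32)))), Mul(2, 36, Pow(Add(-22, 36), -1))) = Mul(Add(-23, Mul(7, Add(1, -128))), Mul(2, 36, Pow(14, -1))) = Mul(Add(-23, Mul(7, -127)), Mul(2, 36, Rational(1, 14))) = Mul(Add(-23, -889), Rational(36, 7)) = Mul(-912, Rational(36, 7)) = Rational(-32832, 7)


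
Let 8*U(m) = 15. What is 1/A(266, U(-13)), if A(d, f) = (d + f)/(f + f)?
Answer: 30/2143 ≈ 0.013999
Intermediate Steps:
U(m) = 15/8 (U(m) = (⅛)*15 = 15/8)
A(d, f) = (d + f)/(2*f) (A(d, f) = (d + f)/((2*f)) = (d + f)*(1/(2*f)) = (d + f)/(2*f))
1/A(266, U(-13)) = 1/((266 + 15/8)/(2*(15/8))) = 1/((½)*(8/15)*(2143/8)) = 1/(2143/30) = 30/2143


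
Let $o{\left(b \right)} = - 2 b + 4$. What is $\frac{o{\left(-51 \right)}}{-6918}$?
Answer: $- \frac{53}{3459} \approx -0.015322$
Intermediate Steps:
$o{\left(b \right)} = 4 - 2 b$
$\frac{o{\left(-51 \right)}}{-6918} = \frac{4 - -102}{-6918} = \left(4 + 102\right) \left(- \frac{1}{6918}\right) = 106 \left(- \frac{1}{6918}\right) = - \frac{53}{3459}$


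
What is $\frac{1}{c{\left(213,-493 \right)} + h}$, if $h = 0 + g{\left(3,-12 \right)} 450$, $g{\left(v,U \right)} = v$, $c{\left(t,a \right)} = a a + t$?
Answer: $\frac{1}{244612} \approx 4.0881 \cdot 10^{-6}$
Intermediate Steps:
$c{\left(t,a \right)} = t + a^{2}$ ($c{\left(t,a \right)} = a^{2} + t = t + a^{2}$)
$h = 1350$ ($h = 0 + 3 \cdot 450 = 0 + 1350 = 1350$)
$\frac{1}{c{\left(213,-493 \right)} + h} = \frac{1}{\left(213 + \left(-493\right)^{2}\right) + 1350} = \frac{1}{\left(213 + 243049\right) + 1350} = \frac{1}{243262 + 1350} = \frac{1}{244612}$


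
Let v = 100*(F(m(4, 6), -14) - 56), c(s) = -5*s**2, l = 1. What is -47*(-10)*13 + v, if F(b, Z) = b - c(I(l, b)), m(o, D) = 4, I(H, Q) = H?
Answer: 1410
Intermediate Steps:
F(b, Z) = 5 + b (F(b, Z) = b - (-5)*1**2 = b - (-5) = b - 1*(-5) = b + 5 = 5 + b)
v = -4700 (v = 100*((5 + 4) - 56) = 100*(9 - 56) = 100*(-47) = -4700)
-47*(-10)*13 + v = -47*(-10)*13 - 4700 = 470*13 - 4700 = 6110 - 4700 = 1410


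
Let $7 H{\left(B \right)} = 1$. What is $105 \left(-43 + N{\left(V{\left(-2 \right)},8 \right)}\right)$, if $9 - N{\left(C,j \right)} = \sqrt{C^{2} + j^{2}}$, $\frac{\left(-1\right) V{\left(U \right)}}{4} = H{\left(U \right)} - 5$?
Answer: $-3570 - 1560 \sqrt{2} \approx -5776.2$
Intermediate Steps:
$H{\left(B \right)} = \frac{1}{7}$ ($H{\left(B \right)} = \frac{1}{7} \cdot 1 = \frac{1}{7}$)
$V{\left(U \right)} = \frac{136}{7}$ ($V{\left(U \right)} = - 4 \left(\frac{1}{7} - 5\right) = \left(-4\right) \left(- \frac{34}{7}\right) = \frac{136}{7}$)
$N{\left(C,j \right)} = 9 - \sqrt{C^{2} + j^{2}}$
$105 \left(-43 + N{\left(V{\left(-2 \right)},8 \right)}\right) = 105 \left(-43 + \left(9 - \sqrt{\left(\frac{136}{7}\right)^{2} + 8^{2}}\right)\right) = 105 \left(-43 + \left(9 - \sqrt{\frac{18496}{49} + 64}\right)\right) = 105 \left(-43 + \left(9 - \sqrt{\frac{21632}{49}}\right)\right) = 105 \left(-43 + \left(9 - \frac{104 \sqrt{2}}{7}\right)\right) = 105 \left(-34 - \frac{104 \sqrt{2}}{7}\right) = -3570 - 1560 \sqrt{2}$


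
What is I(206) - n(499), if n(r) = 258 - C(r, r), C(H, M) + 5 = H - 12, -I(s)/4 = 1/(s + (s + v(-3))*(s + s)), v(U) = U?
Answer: 9390302/41921 ≈ 224.00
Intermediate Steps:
I(s) = -4/(s + 2*s*(-3 + s)) (I(s) = -4/(s + (s - 3)*(s + s)) = -4/(s + (-3 + s)*(2*s)) = -4/(s + 2*s*(-3 + s)))
C(H, M) = -17 + H (C(H, M) = -5 + (H - 12) = -5 + (-12 + H) = -17 + H)
n(r) = 275 - r (n(r) = 258 - (-17 + r) = 258 + (17 - r) = 275 - r)
I(206) - n(499) = -4/(206*(-5 + 2*206)) - (275 - 1*499) = -4*1/206/(-5 + 412) - (275 - 499) = -4*1/206/407 - 1*(-224) = -4*1/206*1/407 + 224 = -2/41921 + 224 = 9390302/41921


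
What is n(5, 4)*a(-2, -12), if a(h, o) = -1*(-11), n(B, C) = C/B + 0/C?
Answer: 44/5 ≈ 8.8000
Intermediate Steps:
n(B, C) = C/B (n(B, C) = C/B + 0 = C/B)
a(h, o) = 11
n(5, 4)*a(-2, -12) = (4/5)*11 = (4*(⅕))*11 = (⅘)*11 = 44/5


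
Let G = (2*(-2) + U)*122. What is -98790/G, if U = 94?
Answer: -3293/366 ≈ -8.9973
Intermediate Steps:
G = 10980 (G = (2*(-2) + 94)*122 = (-4 + 94)*122 = 90*122 = 10980)
-98790/G = -98790/10980 = -98790*1/10980 = -3293/366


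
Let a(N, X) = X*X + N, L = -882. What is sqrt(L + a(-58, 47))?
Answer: 3*sqrt(141) ≈ 35.623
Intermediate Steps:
a(N, X) = N + X**2 (a(N, X) = X**2 + N = N + X**2)
sqrt(L + a(-58, 47)) = sqrt(-882 + (-58 + 47**2)) = sqrt(-882 + (-58 + 2209)) = sqrt(-882 + 2151) = sqrt(1269) = 3*sqrt(141)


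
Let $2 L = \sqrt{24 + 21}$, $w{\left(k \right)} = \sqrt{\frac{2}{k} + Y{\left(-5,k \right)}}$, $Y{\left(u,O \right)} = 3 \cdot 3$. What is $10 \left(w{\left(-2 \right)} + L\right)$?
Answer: $15 \sqrt{5} + 20 \sqrt{2} \approx 61.825$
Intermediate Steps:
$Y{\left(u,O \right)} = 9$
$w{\left(k \right)} = \sqrt{9 + \frac{2}{k}}$ ($w{\left(k \right)} = \sqrt{\frac{2}{k} + 9} = \sqrt{9 + \frac{2}{k}}$)
$L = \frac{3 \sqrt{5}}{2}$ ($L = \frac{\sqrt{24 + 21}}{2} = \frac{\sqrt{45}}{2} = \frac{3 \sqrt{5}}{2} \approx 3.3541$)
$10 \left(w{\left(-2 \right)} + L\right) = 10 \left(\sqrt{9 + \frac{2}{-2}} + \frac{3 \sqrt{5}}{2}\right) = 10 \left(\sqrt{9 + 2 \left(- \frac{1}{2}\right)} + \frac{3 \sqrt{5}}{2}\right) = 10 \left(\sqrt{9 - 1} + \frac{3 \sqrt{5}}{2}\right) = 10 \left(\sqrt{8} + \frac{3 \sqrt{5}}{2}\right) = 10 \left(2 \sqrt{2} + \frac{3 \sqrt{5}}{2}\right) = 15 \sqrt{5} + 20 \sqrt{2}$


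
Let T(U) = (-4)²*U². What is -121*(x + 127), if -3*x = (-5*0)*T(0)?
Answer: -15367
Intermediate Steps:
T(U) = 16*U²
x = 0 (x = -(-5*0)*16*0²/3 = -0*16*0 = -0*0 = -⅓*0 = 0)
-121*(x + 127) = -121*(0 + 127) = -121*127 = -15367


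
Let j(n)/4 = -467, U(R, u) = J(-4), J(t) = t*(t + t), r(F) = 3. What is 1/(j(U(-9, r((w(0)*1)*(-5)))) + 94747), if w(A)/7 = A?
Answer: 1/92879 ≈ 1.0767e-5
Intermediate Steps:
w(A) = 7*A
J(t) = 2*t² (J(t) = t*(2*t) = 2*t²)
U(R, u) = 32 (U(R, u) = 2*(-4)² = 2*16 = 32)
j(n) = -1868 (j(n) = 4*(-467) = -1868)
1/(j(U(-9, r((w(0)*1)*(-5)))) + 94747) = 1/(-1868 + 94747) = 1/92879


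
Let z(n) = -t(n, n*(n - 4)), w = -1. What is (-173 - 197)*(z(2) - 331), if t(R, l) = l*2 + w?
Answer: 119140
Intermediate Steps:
t(R, l) = -1 + 2*l (t(R, l) = l*2 - 1 = 2*l - 1 = -1 + 2*l)
z(n) = 1 - 2*n*(-4 + n) (z(n) = -(-1 + 2*(n*(n - 4))) = -(-1 + 2*(n*(-4 + n))) = -(-1 + 2*n*(-4 + n)) = 1 - 2*n*(-4 + n))
(-173 - 197)*(z(2) - 331) = (-173 - 197)*((1 - 2*2*(-4 + 2)) - 331) = -370*((1 - 2*2*(-2)) - 331) = -370*((1 + 8) - 331) = -370*(9 - 331) = -370*(-322) = 119140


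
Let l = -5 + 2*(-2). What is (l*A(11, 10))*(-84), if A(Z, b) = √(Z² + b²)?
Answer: 756*√221 ≈ 11239.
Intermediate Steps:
l = -9 (l = -5 - 4 = -9)
(l*A(11, 10))*(-84) = -9*√(11² + 10²)*(-84) = -9*√(121 + 100)*(-84) = -9*√221*(-84) = 756*√221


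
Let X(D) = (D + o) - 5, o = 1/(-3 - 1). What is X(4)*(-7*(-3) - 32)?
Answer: 55/4 ≈ 13.750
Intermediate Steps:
o = -1/4 (o = 1/(-4) = -1/4 ≈ -0.25000)
X(D) = -21/4 + D (X(D) = (D - 1/4) - 5 = (-1/4 + D) - 5 = -21/4 + D)
X(4)*(-7*(-3) - 32) = (-21/4 + 4)*(-7*(-3) - 32) = -5*(21 - 32)/4 = -5/4*(-11) = 55/4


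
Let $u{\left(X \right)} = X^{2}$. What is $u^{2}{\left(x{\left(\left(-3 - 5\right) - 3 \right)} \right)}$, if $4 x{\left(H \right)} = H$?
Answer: $\frac{14641}{256} \approx 57.191$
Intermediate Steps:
$x{\left(H \right)} = \frac{H}{4}$
$u^{2}{\left(x{\left(\left(-3 - 5\right) - 3 \right)} \right)} = \left(\left(\frac{\left(-3 - 5\right) - 3}{4}\right)^{2}\right)^{2} = \left(\left(\frac{-8 - 3}{4}\right)^{2}\right)^{2} = \left(\left(\frac{1}{4} \left(-11\right)\right)^{2}\right)^{2} = \left(\left(- \frac{11}{4}\right)^{2}\right)^{2} = \left(\frac{121}{16}\right)^{2} = \frac{14641}{256}$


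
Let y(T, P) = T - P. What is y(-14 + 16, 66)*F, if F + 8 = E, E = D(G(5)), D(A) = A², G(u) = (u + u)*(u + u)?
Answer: -639488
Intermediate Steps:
G(u) = 4*u² (G(u) = (2*u)*(2*u) = 4*u²)
E = 10000 (E = (4*5²)² = (4*25)² = 100² = 10000)
F = 9992 (F = -8 + 10000 = 9992)
y(-14 + 16, 66)*F = ((-14 + 16) - 1*66)*9992 = (2 - 66)*9992 = -64*9992 = -639488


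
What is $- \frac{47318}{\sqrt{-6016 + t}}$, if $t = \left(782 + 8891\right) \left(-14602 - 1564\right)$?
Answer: $\frac{23659 i \sqrt{1930614}}{8687763} \approx 3.7839 i$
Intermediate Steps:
$t = -156373718$ ($t = 9673 \left(-16166\right) = -156373718$)
$- \frac{47318}{\sqrt{-6016 + t}} = - \frac{47318}{\sqrt{-6016 - 156373718}} = - \frac{47318}{\sqrt{-156379734}} = - \frac{47318}{9 i \sqrt{1930614}} = - 47318 \left(- \frac{i \sqrt{1930614}}{17375526}\right) = \frac{23659 i \sqrt{1930614}}{8687763}$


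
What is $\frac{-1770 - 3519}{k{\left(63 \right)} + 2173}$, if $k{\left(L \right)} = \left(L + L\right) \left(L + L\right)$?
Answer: $- \frac{5289}{18049} \approx -0.29304$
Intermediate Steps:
$k{\left(L \right)} = 4 L^{2}$ ($k{\left(L \right)} = 2 L 2 L = 4 L^{2}$)
$\frac{-1770 - 3519}{k{\left(63 \right)} + 2173} = \frac{-1770 - 3519}{4 \cdot 63^{2} + 2173} = - \frac{5289}{4 \cdot 3969 + 2173} = - \frac{5289}{15876 + 2173} = - \frac{5289}{18049}$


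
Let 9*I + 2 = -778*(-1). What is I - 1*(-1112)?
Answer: 10784/9 ≈ 1198.2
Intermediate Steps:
I = 776/9 (I = -2/9 + (-778*(-1))/9 = -2/9 + (1/9)*778 = -2/9 + 778/9 = 776/9 ≈ 86.222)
I - 1*(-1112) = 776/9 - 1*(-1112) = 776/9 + 1112 = 10784/9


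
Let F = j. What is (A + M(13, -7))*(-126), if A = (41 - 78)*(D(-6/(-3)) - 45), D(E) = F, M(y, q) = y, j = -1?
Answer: -216090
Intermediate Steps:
F = -1
D(E) = -1
A = 1702 (A = (41 - 78)*(-1 - 45) = -37*(-46) = 1702)
(A + M(13, -7))*(-126) = (1702 + 13)*(-126) = 1715*(-126) = -216090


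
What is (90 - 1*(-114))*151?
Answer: 30804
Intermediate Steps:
(90 - 1*(-114))*151 = (90 + 114)*151 = 204*151 = 30804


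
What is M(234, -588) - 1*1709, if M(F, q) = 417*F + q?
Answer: 95281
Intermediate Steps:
M(F, q) = q + 417*F
M(234, -588) - 1*1709 = (-588 + 417*234) - 1*1709 = (-588 + 97578) - 1709 = 96990 - 1709 = 95281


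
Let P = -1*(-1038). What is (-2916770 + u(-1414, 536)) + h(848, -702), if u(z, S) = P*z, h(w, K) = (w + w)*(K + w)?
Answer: -4136886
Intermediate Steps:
P = 1038
h(w, K) = 2*w*(K + w) (h(w, K) = (2*w)*(K + w) = 2*w*(K + w))
u(z, S) = 1038*z
(-2916770 + u(-1414, 536)) + h(848, -702) = (-2916770 + 1038*(-1414)) + 2*848*(-702 + 848) = (-2916770 - 1467732) + 2*848*146 = -4384502 + 247616 = -4136886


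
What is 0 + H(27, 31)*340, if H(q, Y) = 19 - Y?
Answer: -4080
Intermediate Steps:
0 + H(27, 31)*340 = 0 + (19 - 1*31)*340 = 0 + (19 - 31)*340 = 0 - 12*340 = 0 - 4080 = -4080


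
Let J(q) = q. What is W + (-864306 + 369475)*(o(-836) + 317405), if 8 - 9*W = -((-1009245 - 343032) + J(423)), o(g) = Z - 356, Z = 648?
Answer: -1414858269709/9 ≈ -1.5721e+11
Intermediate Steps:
o(g) = 292 (o(g) = 648 - 356 = 292)
W = -1351846/9 (W = 8/9 - (-1)*((-1009245 - 343032) + 423)/9 = 8/9 - (-1)*(-1352277 + 423)/9 = 8/9 - (-1)*(-1351854)/9 = 8/9 - ⅑*1351854 = 8/9 - 150206 = -1351846/9 ≈ -1.5021e+5)
W + (-864306 + 369475)*(o(-836) + 317405) = -1351846/9 + (-864306 + 369475)*(292 + 317405) = -1351846/9 - 494831*317697 = -1351846/9 - 157206324207 = -1414858269709/9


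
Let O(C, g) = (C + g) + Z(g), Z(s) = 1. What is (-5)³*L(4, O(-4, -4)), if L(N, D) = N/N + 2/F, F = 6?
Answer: -500/3 ≈ -166.67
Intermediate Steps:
O(C, g) = 1 + C + g (O(C, g) = (C + g) + 1 = 1 + C + g)
L(N, D) = 4/3 (L(N, D) = N/N + 2/6 = 1 + 2*(⅙) = 1 + ⅓ = 4/3)
(-5)³*L(4, O(-4, -4)) = (-5)³*(4/3) = -125*4/3 = -500/3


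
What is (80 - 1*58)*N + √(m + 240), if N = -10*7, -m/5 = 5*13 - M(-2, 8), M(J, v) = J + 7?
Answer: -1540 + 2*I*√15 ≈ -1540.0 + 7.746*I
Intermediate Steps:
M(J, v) = 7 + J
m = -300 (m = -5*(5*13 - (7 - 2)) = -5*(65 - 1*5) = -5*(65 - 5) = -5*60 = -300)
N = -70
(80 - 1*58)*N + √(m + 240) = (80 - 1*58)*(-70) + √(-300 + 240) = (80 - 58)*(-70) + √(-60) = 22*(-70) + 2*I*√15 = -1540 + 2*I*√15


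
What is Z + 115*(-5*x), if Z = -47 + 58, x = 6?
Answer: -3439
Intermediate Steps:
Z = 11
Z + 115*(-5*x) = 11 + 115*(-5*6) = 11 + 115*(-30) = 11 - 3450 = -3439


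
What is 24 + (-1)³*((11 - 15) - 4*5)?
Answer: 48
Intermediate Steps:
24 + (-1)³*((11 - 15) - 4*5) = 24 - (-4 - 20) = 24 - 1*(-24) = 24 + 24 = 48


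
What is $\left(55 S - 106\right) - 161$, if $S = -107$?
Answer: $-6152$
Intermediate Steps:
$\left(55 S - 106\right) - 161 = \left(55 \left(-107\right) - 106\right) - 161 = \left(-5885 - 106\right) - 161 = -5991 - 161 = -6152$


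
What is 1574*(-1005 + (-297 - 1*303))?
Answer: -2526270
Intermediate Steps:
1574*(-1005 + (-297 - 1*303)) = 1574*(-1005 + (-297 - 303)) = 1574*(-1005 - 600) = 1574*(-1605) = -2526270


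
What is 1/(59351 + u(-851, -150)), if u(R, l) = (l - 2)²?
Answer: 1/82455 ≈ 1.2128e-5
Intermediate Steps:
u(R, l) = (-2 + l)²
1/(59351 + u(-851, -150)) = 1/(59351 + (-2 - 150)²) = 1/(59351 + (-152)²) = 1/(59351 + 23104) = 1/82455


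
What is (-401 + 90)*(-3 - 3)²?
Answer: -11196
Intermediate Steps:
(-401 + 90)*(-3 - 3)² = -311*(-6)² = -311*36 = -11196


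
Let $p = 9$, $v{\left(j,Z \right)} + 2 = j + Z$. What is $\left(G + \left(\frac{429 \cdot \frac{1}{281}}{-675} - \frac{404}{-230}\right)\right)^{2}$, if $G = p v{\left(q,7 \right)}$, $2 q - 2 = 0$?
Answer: $\frac{6573390906755401}{2114624930625} \approx 3108.5$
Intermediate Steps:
$q = 1$ ($q = 1 + \frac{1}{2} \cdot 0 = 1 + 0 = 1$)
$v{\left(j,Z \right)} = -2 + Z + j$ ($v{\left(j,Z \right)} = -2 + \left(j + Z\right) = -2 + \left(Z + j\right) = -2 + Z + j$)
$G = 54$ ($G = 9 \left(-2 + 7 + 1\right) = 9 \cdot 6 = 54$)
$\left(G + \left(\frac{429 \cdot \frac{1}{281}}{-675} - \frac{404}{-230}\right)\right)^{2} = \left(54 + \left(\frac{429 \cdot \frac{1}{281}}{-675} - \frac{404}{-230}\right)\right)^{2} = \left(54 + \left(429 \cdot \frac{1}{281} \left(- \frac{1}{675}\right) - - \frac{202}{115}\right)\right)^{2} = \left(54 + \left(\frac{429}{281} \left(- \frac{1}{675}\right) + \frac{202}{115}\right)\right)^{2} = \left(54 + \left(- \frac{143}{63225} + \frac{202}{115}\right)\right)^{2} = \left(54 + \frac{2551001}{1454175}\right)^{2} = \left(\frac{81076451}{1454175}\right)^{2} = \frac{6573390906755401}{2114624930625}$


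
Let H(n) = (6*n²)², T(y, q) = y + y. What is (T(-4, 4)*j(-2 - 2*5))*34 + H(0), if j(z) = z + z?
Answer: 6528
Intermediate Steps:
T(y, q) = 2*y
j(z) = 2*z
H(n) = 36*n⁴
(T(-4, 4)*j(-2 - 2*5))*34 + H(0) = ((2*(-4))*(2*(-2 - 2*5)))*34 + 36*0⁴ = -16*(-2 - 10)*34 + 36*0 = -16*(-12)*34 + 0 = -8*(-24)*34 + 0 = 192*34 + 0 = 6528 + 0 = 6528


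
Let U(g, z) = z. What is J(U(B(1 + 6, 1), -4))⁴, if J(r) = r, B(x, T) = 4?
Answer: 256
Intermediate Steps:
J(U(B(1 + 6, 1), -4))⁴ = (-4)⁴ = 256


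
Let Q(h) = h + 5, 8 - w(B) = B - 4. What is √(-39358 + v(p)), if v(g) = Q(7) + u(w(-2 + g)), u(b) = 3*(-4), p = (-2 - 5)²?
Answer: I*√39358 ≈ 198.39*I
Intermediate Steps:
p = 49 (p = (-7)² = 49)
w(B) = 12 - B (w(B) = 8 - (B - 4) = 8 - (-4 + B) = 8 + (4 - B) = 12 - B)
Q(h) = 5 + h
u(b) = -12
v(g) = 0 (v(g) = (5 + 7) - 12 = 12 - 12 = 0)
√(-39358 + v(p)) = √(-39358 + 0) = √(-39358) = I*√39358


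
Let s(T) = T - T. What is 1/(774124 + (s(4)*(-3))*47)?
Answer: 1/774124 ≈ 1.2918e-6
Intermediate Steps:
s(T) = 0
1/(774124 + (s(4)*(-3))*47) = 1/(774124 + (0*(-3))*47) = 1/(774124 + 0*47) = 1/(774124 + 0) = 1/774124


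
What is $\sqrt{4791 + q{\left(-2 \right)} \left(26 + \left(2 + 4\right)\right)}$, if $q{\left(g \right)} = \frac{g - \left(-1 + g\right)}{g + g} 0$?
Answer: $\sqrt{4791} \approx 69.217$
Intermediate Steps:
$q{\left(g \right)} = 0$ ($q{\left(g \right)} = 1 \frac{1}{2 g} 0 = \frac{1}{2 g} 0 = 0$)
$\sqrt{4791 + q{\left(-2 \right)} \left(26 + \left(2 + 4\right)\right)} = \sqrt{4791 + 0 \left(26 + \left(2 + 4\right)\right)} = \sqrt{4791 + 0 \left(26 + 6\right)} = \sqrt{4791 + 0 \cdot 32} = \sqrt{4791 + 0} = \sqrt{4791}$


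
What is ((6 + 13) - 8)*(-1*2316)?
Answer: -25476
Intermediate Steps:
((6 + 13) - 8)*(-1*2316) = (19 - 8)*(-2316) = 11*(-2316) = -25476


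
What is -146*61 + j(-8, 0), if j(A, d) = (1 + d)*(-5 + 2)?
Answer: -8909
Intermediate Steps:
j(A, d) = -3 - 3*d (j(A, d) = (1 + d)*(-3) = -3 - 3*d)
-146*61 + j(-8, 0) = -146*61 + (-3 - 3*0) = -8906 + (-3 + 0) = -8906 - 3 = -8909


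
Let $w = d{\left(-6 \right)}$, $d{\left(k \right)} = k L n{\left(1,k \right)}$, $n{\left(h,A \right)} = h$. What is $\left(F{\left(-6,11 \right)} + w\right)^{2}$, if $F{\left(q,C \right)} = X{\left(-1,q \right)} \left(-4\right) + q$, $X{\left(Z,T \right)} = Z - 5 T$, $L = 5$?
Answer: $23104$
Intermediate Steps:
$F{\left(q,C \right)} = 4 + 21 q$ ($F{\left(q,C \right)} = \left(-1 - 5 q\right) \left(-4\right) + q = \left(4 + 20 q\right) + q = 4 + 21 q$)
$d{\left(k \right)} = 5 k$ ($d{\left(k \right)} = k 5 \cdot 1 = 5 k 1 = 5 k$)
$w = -30$ ($w = 5 \left(-6\right) = -30$)
$\left(F{\left(-6,11 \right)} + w\right)^{2} = \left(\left(4 + 21 \left(-6\right)\right) - 30\right)^{2} = \left(\left(4 - 126\right) - 30\right)^{2} = \left(-122 - 30\right)^{2} = \left(-152\right)^{2} = 23104$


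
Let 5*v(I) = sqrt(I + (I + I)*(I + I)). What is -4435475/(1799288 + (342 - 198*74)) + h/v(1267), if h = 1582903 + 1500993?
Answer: -4435475/1784978 + 15419480*sqrt(6422423)/6422423 ≈ 6082.0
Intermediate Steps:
h = 3083896
v(I) = sqrt(I + 4*I**2)/5 (v(I) = sqrt(I + (I + I)*(I + I))/5 = sqrt(I + (2*I)*(2*I))/5 = sqrt(I + 4*I**2)/5)
-4435475/(1799288 + (342 - 198*74)) + h/v(1267) = -4435475/(1799288 + (342 - 198*74)) + 3083896/((sqrt(1267*(1 + 4*1267))/5)) = -4435475/(1799288 + (342 - 14652)) + 3083896/((sqrt(1267*(1 + 5068))/5)) = -4435475/(1799288 - 14310) + 3083896/((sqrt(1267*5069)/5)) = -4435475/1784978 + 3083896/((sqrt(6422423)/5)) = -4435475*1/1784978 + 3083896*(5*sqrt(6422423)/6422423) = -4435475/1784978 + 15419480*sqrt(6422423)/6422423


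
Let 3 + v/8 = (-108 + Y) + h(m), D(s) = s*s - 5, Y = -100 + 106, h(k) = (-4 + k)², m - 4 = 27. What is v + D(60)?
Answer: 8587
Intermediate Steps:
m = 31 (m = 4 + 27 = 31)
Y = 6
D(s) = -5 + s² (D(s) = s² - 5 = -5 + s²)
v = 4992 (v = -24 + 8*((-108 + 6) + (-4 + 31)²) = -24 + 8*(-102 + 27²) = -24 + 8*(-102 + 729) = -24 + 8*627 = -24 + 5016 = 4992)
v + D(60) = 4992 + (-5 + 60²) = 4992 + (-5 + 3600) = 4992 + 3595 = 8587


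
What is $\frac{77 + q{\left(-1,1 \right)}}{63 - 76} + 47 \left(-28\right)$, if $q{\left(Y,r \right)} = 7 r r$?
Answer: $- \frac{17192}{13} \approx -1322.5$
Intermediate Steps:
$q{\left(Y,r \right)} = 7 r^{2}$
$\frac{77 + q{\left(-1,1 \right)}}{63 - 76} + 47 \left(-28\right) = \frac{77 + 7 \cdot 1^{2}}{63 - 76} + 47 \left(-28\right) = \frac{77 + 7 \cdot 1}{-13} - 1316 = \left(77 + 7\right) \left(- \frac{1}{13}\right) - 1316 = 84 \left(- \frac{1}{13}\right) - 1316 = - \frac{84}{13} - 1316 = - \frac{17192}{13}$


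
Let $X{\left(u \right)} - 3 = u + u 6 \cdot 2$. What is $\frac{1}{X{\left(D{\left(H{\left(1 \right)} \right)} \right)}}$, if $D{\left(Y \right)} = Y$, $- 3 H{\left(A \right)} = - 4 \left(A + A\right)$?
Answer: $\frac{3}{113} \approx 0.026549$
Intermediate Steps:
$H{\left(A \right)} = \frac{8 A}{3}$ ($H{\left(A \right)} = - \frac{\left(-4\right) \left(A + A\right)}{3} = - \frac{\left(-4\right) 2 A}{3} = - \frac{\left(-8\right) A}{3} = \frac{8 A}{3}$)
$X{\left(u \right)} = 3 + 13 u$ ($X{\left(u \right)} = 3 + \left(u + u 6 \cdot 2\right) = 3 + \left(u + 6 u 2\right) = 3 + \left(u + 12 u\right) = 3 + 13 u$)
$\frac{1}{X{\left(D{\left(H{\left(1 \right)} \right)} \right)}} = \frac{1}{3 + 13 \cdot \frac{8}{3} \cdot 1} = \frac{1}{3 + 13 \cdot \frac{8}{3}} = \frac{1}{3 + \frac{104}{3}} = \frac{1}{\frac{113}{3}} = \frac{3}{113}$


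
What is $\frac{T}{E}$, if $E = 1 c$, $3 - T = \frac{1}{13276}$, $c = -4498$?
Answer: $- \frac{39827}{59715448} \approx -0.00066695$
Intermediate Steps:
$T = \frac{39827}{13276}$ ($T = 3 - \frac{1}{13276} = \frac{39827}{13276} \approx 2.9999$)
$E = -4498$ ($E = 1 \left(-4498\right) = -4498$)
$\frac{T}{E} = \frac{39827}{13276 \left(-4498\right)} = \frac{39827}{13276} \left(- \frac{1}{4498}\right) = - \frac{39827}{59715448}$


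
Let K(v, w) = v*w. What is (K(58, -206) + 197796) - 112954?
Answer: 72894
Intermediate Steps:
(K(58, -206) + 197796) - 112954 = (58*(-206) + 197796) - 112954 = (-11948 + 197796) - 112954 = 185848 - 112954 = 72894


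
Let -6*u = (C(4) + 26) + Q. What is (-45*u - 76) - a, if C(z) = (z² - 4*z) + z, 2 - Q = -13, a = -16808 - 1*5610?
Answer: 45359/2 ≈ 22680.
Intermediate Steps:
a = -22418 (a = -16808 - 5610 = -22418)
Q = 15 (Q = 2 - 1*(-13) = 2 + 13 = 15)
C(z) = z² - 3*z
u = -15/2 (u = -((4*(-3 + 4) + 26) + 15)/6 = -((4*1 + 26) + 15)/6 = -((4 + 26) + 15)/6 = -(30 + 15)/6 = -⅙*45 = -15/2 ≈ -7.5000)
(-45*u - 76) - a = (-45*(-15/2) - 76) - 1*(-22418) = (675/2 - 76) + 22418 = 523/2 + 22418 = 45359/2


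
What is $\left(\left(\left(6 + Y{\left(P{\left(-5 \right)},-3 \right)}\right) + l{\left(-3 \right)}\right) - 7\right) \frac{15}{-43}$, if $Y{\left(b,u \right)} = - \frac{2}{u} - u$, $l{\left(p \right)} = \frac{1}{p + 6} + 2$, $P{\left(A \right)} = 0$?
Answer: $- \frac{75}{43} \approx -1.7442$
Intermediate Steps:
$l{\left(p \right)} = 2 + \frac{1}{6 + p}$ ($l{\left(p \right)} = \frac{1}{6 + p} + 2 = 2 + \frac{1}{6 + p}$)
$Y{\left(b,u \right)} = - u - \frac{2}{u}$
$\left(\left(\left(6 + Y{\left(P{\left(-5 \right)},-3 \right)}\right) + l{\left(-3 \right)}\right) - 7\right) \frac{15}{-43} = \left(\left(\left(6 - \left(-3 + \frac{2}{-3}\right)\right) + \frac{13 + 2 \left(-3\right)}{6 - 3}\right) - 7\right) \frac{15}{-43} = \left(\left(\left(6 + \left(3 - - \frac{2}{3}\right)\right) + \frac{13 - 6}{3}\right) - 7\right) 15 \left(- \frac{1}{43}\right) = \left(\left(\left(6 + \left(3 + \frac{2}{3}\right)\right) + \frac{1}{3} \cdot 7\right) - 7\right) \left(- \frac{15}{43}\right) = \left(\left(\left(6 + \frac{11}{3}\right) + \frac{7}{3}\right) - 7\right) \left(- \frac{15}{43}\right) = \left(\left(\frac{29}{3} + \frac{7}{3}\right) - 7\right) \left(- \frac{15}{43}\right) = \left(12 - 7\right) \left(- \frac{15}{43}\right) = 5 \left(- \frac{15}{43}\right) = - \frac{75}{43}$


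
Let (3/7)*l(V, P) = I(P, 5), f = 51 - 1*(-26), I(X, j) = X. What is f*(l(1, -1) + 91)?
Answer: 20482/3 ≈ 6827.3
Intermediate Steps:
f = 77 (f = 51 + 26 = 77)
l(V, P) = 7*P/3
f*(l(1, -1) + 91) = 77*((7/3)*(-1) + 91) = 77*(-7/3 + 91) = 77*(266/3) = 20482/3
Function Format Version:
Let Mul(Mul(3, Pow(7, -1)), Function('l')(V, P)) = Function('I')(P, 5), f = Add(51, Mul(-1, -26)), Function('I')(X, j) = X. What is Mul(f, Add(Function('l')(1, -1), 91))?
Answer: Rational(20482, 3) ≈ 6827.3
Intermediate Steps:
f = 77 (f = Add(51, 26) = 77)
Function('l')(V, P) = Mul(Rational(7, 3), P)
Mul(f, Add(Function('l')(1, -1), 91)) = Mul(77, Add(Mul(Rational(7, 3), -1), 91)) = Mul(77, Add(Rational(-7, 3), 91)) = Mul(77, Rational(266, 3)) = Rational(20482, 3)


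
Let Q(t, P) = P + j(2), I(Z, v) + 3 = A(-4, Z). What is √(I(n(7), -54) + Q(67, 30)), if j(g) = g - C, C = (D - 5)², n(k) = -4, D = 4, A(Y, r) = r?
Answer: 2*√6 ≈ 4.8990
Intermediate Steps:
I(Z, v) = -3 + Z
C = 1 (C = (4 - 5)² = (-1)² = 1)
j(g) = -1 + g (j(g) = g - 1*1 = g - 1 = -1 + g)
Q(t, P) = 1 + P (Q(t, P) = P + (-1 + 2) = P + 1 = 1 + P)
√(I(n(7), -54) + Q(67, 30)) = √((-3 - 4) + (1 + 30)) = √(-7 + 31) = √24 = 2*√6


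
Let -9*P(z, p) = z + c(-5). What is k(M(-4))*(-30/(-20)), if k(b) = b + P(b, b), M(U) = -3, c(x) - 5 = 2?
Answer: -31/6 ≈ -5.1667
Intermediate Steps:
c(x) = 7 (c(x) = 5 + 2 = 7)
P(z, p) = -7/9 - z/9 (P(z, p) = -(z + 7)/9 = -(7 + z)/9 = -7/9 - z/9)
k(b) = -7/9 + 8*b/9 (k(b) = b + (-7/9 - b/9) = -7/9 + 8*b/9)
k(M(-4))*(-30/(-20)) = (-7/9 + (8/9)*(-3))*(-30/(-20)) = (-7/9 - 8/3)*(-30*(-1/20)) = -31/9*3/2 = -31/6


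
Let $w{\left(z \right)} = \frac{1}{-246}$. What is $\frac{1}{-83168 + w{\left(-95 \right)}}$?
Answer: $- \frac{246}{20459329} \approx -1.2024 \cdot 10^{-5}$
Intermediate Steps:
$w{\left(z \right)} = - \frac{1}{246}$
$\frac{1}{-83168 + w{\left(-95 \right)}} = \frac{1}{-83168 - \frac{1}{246}} = \frac{1}{- \frac{20459329}{246}} = - \frac{246}{20459329}$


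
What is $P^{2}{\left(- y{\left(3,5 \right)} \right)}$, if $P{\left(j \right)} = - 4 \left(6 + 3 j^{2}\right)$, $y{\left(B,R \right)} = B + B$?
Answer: $207936$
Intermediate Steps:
$y{\left(B,R \right)} = 2 B$
$P{\left(j \right)} = -24 - 12 j^{2}$
$P^{2}{\left(- y{\left(3,5 \right)} \right)} = \left(-24 - 12 \left(- 2 \cdot 3\right)^{2}\right)^{2} = \left(-24 - 12 \left(\left(-1\right) 6\right)^{2}\right)^{2} = \left(-24 - 12 \left(-6\right)^{2}\right)^{2} = \left(-24 - 432\right)^{2} = \left(-456\right)^{2} = 207936$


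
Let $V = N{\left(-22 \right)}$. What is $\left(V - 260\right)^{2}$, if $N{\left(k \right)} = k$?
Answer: $79524$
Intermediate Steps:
$V = -22$
$\left(V - 260\right)^{2} = \left(-22 - 260\right)^{2} = \left(-282\right)^{2} = 79524$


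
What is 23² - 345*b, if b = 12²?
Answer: -49151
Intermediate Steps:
b = 144
23² - 345*b = 23² - 345*144 = 529 - 49680 = -49151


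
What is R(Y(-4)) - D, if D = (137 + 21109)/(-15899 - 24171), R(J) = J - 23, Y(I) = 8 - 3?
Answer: -350007/20035 ≈ -17.470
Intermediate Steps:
Y(I) = 5
R(J) = -23 + J
D = -10623/20035 (D = 21246/(-40070) = 21246*(-1/40070) = -10623/20035 ≈ -0.53022)
R(Y(-4)) - D = (-23 + 5) - 1*(-10623/20035) = -18 + 10623/20035 = -350007/20035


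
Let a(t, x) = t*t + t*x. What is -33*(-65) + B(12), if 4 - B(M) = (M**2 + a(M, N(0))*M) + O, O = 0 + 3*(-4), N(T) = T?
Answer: 289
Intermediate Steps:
a(t, x) = t**2 + t*x
O = -12 (O = 0 - 12 = -12)
B(M) = 16 - M**2 - M**3 (B(M) = 4 - ((M**2 + (M*(M + 0))*M) - 12) = 4 - ((M**2 + (M*M)*M) - 12) = 4 - ((M**2 + M**2*M) - 12) = 4 - ((M**2 + M**3) - 12) = 4 - (-12 + M**2 + M**3) = 4 + (12 - M**2 - M**3) = 16 - M**2 - M**3)
-33*(-65) + B(12) = -33*(-65) + (16 - 1*12**2 - 1*12**3) = 2145 + (16 - 1*144 - 1*1728) = 2145 + (16 - 144 - 1728) = 2145 - 1856 = 289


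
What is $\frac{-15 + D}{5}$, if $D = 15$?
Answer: $0$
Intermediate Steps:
$\frac{-15 + D}{5} = \frac{-15 + 15}{5} = 0 \cdot \frac{1}{5} = 0$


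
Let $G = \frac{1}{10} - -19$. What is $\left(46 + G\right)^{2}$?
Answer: $\frac{423801}{100} \approx 4238.0$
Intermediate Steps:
$G = \frac{191}{10}$ ($G = \frac{1}{10} + 19 = \frac{191}{10} \approx 19.1$)
$\left(46 + G\right)^{2} = \left(46 + \frac{191}{10}\right)^{2} = \left(\frac{651}{10}\right)^{2} = \frac{423801}{100}$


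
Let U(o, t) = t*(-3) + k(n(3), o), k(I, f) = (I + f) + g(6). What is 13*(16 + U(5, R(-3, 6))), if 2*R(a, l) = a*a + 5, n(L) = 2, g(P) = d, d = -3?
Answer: -13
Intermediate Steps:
g(P) = -3
k(I, f) = -3 + I + f (k(I, f) = (I + f) - 3 = -3 + I + f)
R(a, l) = 5/2 + a²/2 (R(a, l) = (a*a + 5)/2 = (a² + 5)/2 = (5 + a²)/2 = 5/2 + a²/2)
U(o, t) = -1 + o - 3*t (U(o, t) = t*(-3) + (-3 + 2 + o) = -3*t + (-1 + o) = -1 + o - 3*t)
13*(16 + U(5, R(-3, 6))) = 13*(16 + (-1 + 5 - 3*(5/2 + (½)*(-3)²))) = 13*(16 + (-1 + 5 - 3*(5/2 + (½)*9))) = 13*(16 + (-1 + 5 - 3*(5/2 + 9/2))) = 13*(16 + (-1 + 5 - 3*7)) = 13*(16 + (-1 + 5 - 21)) = 13*(16 - 17) = 13*(-1) = -13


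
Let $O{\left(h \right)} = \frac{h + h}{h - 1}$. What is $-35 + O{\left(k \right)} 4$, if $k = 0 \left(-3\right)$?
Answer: $-35$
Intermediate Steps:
$k = 0$
$O{\left(h \right)} = \frac{2 h}{-1 + h}$
$-35 + O{\left(k \right)} 4 = -35 + 2 \cdot 0 \frac{1}{-1 + 0} \cdot 4 = -35 + 2 \cdot 0 \frac{1}{-1} \cdot 4 = -35 + 2 \cdot 0 \left(-1\right) 4 = -35 + 0 \cdot 4 = -35 + 0 = -35$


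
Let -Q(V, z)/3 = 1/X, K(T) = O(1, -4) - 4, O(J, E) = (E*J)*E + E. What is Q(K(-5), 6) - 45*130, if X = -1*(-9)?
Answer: -17551/3 ≈ -5850.3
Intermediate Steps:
O(J, E) = E + J*E² (O(J, E) = J*E² + E = E + J*E²)
K(T) = 8 (K(T) = -4*(1 - 4*1) - 4 = -4*(1 - 4) - 4 = -4*(-3) - 4 = 12 - 4 = 8)
X = 9
Q(V, z) = -⅓ (Q(V, z) = -3/9 = -3*⅑ = -⅓)
Q(K(-5), 6) - 45*130 = -⅓ - 45*130 = -⅓ - 5850 = -17551/3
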